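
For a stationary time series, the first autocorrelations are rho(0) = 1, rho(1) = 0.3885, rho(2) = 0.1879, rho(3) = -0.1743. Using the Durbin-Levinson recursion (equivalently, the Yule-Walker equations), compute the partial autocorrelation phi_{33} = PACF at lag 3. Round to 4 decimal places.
\phi_{33} = -0.3080

The PACF at lag k is phi_{kk}, the last component of the solution
to the Yule-Walker system G_k phi = r_k where
  (G_k)_{ij} = rho(|i - j|), (r_k)_i = rho(i), i,j = 1..k.
Equivalently, Durbin-Levinson gives phi_{kk} iteratively:
  phi_{11} = rho(1)
  phi_{kk} = [rho(k) - sum_{j=1..k-1} phi_{k-1,j} rho(k-j)]
            / [1 - sum_{j=1..k-1} phi_{k-1,j} rho(j)],
  phi_{k,j} = phi_{k-1,j} - phi_{kk} phi_{k-1,k-j},  j = 1..k-1.
Step k = 1:
  phi_11 = rho(1) = 0.3885.
Step k = 2:
  phi_22 = [rho(2) - phi_11 rho(1)] / [1 - phi_11 rho(1)] = [0.1879 - (0.3885)(0.3885)] / [1 - (0.3885)(0.3885)]
         = 0.03696775 / 0.84906775 = 0.043539.
  Update: phi_21 = phi_11 - phi_22 phi_11 = 0.3885 - (0.043539)(0.3885) = 0.371585.
Step k = 3:
  phi_33 = [rho(3) - phi_21 rho(2) - phi_22 rho(1)] / [1 - phi_21 rho(1) - phi_22 rho(2)]
    numerator   = -0.1743 - (0.371585)(0.1879) - (0.043539)(0.3885) = -0.26103581
    denominator = 1 - (0.371585)(0.3885) - (0.043539)(0.1879) = 0.8474582
  phi_33 = -0.26103581 / 0.8474582 = -0.308.
Therefore phi_{33} = -0.3080.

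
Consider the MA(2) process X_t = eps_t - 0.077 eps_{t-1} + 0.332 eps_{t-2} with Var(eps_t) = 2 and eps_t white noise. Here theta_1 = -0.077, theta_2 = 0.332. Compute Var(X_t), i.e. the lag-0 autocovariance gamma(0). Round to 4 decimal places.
\gamma(0) = 2.2323

For an MA(q) process X_t = eps_t + sum_i theta_i eps_{t-i} with
Var(eps_t) = sigma^2, the variance is
  gamma(0) = sigma^2 * (1 + sum_i theta_i^2).
  sum_i theta_i^2 = (-0.077)^2 + (0.332)^2 = 0.005929 + 0.110224 = 0.116153.
  gamma(0) = 2 * (1 + 0.116153) = 2 * 1.116153 = 2.232306, which rounds to 2.2323.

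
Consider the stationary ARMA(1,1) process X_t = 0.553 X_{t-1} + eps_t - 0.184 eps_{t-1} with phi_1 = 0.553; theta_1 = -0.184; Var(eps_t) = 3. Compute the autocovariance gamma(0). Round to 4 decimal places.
\gamma(0) = 3.5884

Multiply the model equation by X_{t-k} and take expectations. With theta_0 = psi_0 = 1 and psi_j the MA(infinity) weights, this gives
  gamma(k) - sum_i phi_i gamma(k-i) = c_k,
  c_k = sigma^2 * sum_{j=k..q} theta_j psi_{j-k}   (c_k = 0 for k > q),
using gamma(-m) = gamma(m).
psi-weights needed (psi_j = theta_j + sum_i phi_i psi_{j-i}):
  psi_1 = theta_1 + phi_1 = -0.184 + (0.553) = 0.369
Right-hand sides:
  c_0 = sigma^2 (1 + theta_1 psi_1) = 3 * (1 + (-0.184)(0.369)) = 3 * 0.932104 = 2.796312
  c_1 = sigma^2 theta_1 = 3 * (-0.184) = -0.552
  c_2 = 0
Equations for k = 0 and k = 1 (AR order 1):
  gamma(0) = phi_1 gamma(1) + c_0
  gamma(1) = phi_1 gamma(0) + c_1
Substituting the second into the first: gamma(0) (1 - phi_1^2) = c_0 + phi_1 c_1, so
  gamma(0) = (c_0 + phi_1 c_1) / (1 - phi_1^2) = (2.796312 + (0.553)(-0.552)) / (1 - (0.553)^2) = 2.491056 / 0.694191 = 3.58843.
Therefore gamma(0) = 3.5884 (to 4 decimal places).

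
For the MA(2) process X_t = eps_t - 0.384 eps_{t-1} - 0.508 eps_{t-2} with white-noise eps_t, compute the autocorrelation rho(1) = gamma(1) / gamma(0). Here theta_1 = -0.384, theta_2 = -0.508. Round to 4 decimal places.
\rho(1) = -0.1344

For an MA(q) process with theta_0 = 1, the autocovariance is
  gamma(k) = sigma^2 * sum_{i=0..q-k} theta_i * theta_{i+k},
and rho(k) = gamma(k) / gamma(0). Sigma^2 cancels.
  numerator   = (1)*(-0.384) + (-0.384)*(-0.508) = -0.188928.
  denominator = (1)^2 + (-0.384)^2 + (-0.508)^2 = 1.40552.
  rho(1) = -0.188928 / 1.40552 = -0.1344.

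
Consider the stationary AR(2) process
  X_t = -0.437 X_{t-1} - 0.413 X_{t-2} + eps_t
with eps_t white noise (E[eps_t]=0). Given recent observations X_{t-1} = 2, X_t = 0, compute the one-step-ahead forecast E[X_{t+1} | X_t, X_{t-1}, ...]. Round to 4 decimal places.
E[X_{t+1} \mid \mathcal F_t] = -0.8260

For an AR(p) model X_t = c + sum_i phi_i X_{t-i} + eps_t, the
one-step-ahead conditional mean is
  E[X_{t+1} | X_t, ...] = c + sum_i phi_i X_{t+1-i}.
Substitute known values:
  E[X_{t+1} | ...] = (-0.437) * (0) + (-0.413) * (2)
                   = -0.8260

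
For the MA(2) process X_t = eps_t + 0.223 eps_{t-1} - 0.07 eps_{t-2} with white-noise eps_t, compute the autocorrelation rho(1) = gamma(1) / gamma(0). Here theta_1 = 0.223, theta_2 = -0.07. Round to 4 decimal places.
\rho(1) = 0.1966

For an MA(q) process with theta_0 = 1, the autocovariance is
  gamma(k) = sigma^2 * sum_{i=0..q-k} theta_i * theta_{i+k},
and rho(k) = gamma(k) / gamma(0). Sigma^2 cancels.
  numerator   = (1)*(0.223) + (0.223)*(-0.07) = 0.20739.
  denominator = (1)^2 + (0.223)^2 + (-0.07)^2 = 1.054629.
  rho(1) = 0.20739 / 1.054629 = 0.1966.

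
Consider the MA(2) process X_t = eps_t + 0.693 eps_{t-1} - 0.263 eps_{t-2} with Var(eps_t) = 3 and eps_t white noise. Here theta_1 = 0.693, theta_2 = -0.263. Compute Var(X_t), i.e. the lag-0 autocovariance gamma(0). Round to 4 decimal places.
\gamma(0) = 4.6483

For an MA(q) process X_t = eps_t + sum_i theta_i eps_{t-i} with
Var(eps_t) = sigma^2, the variance is
  gamma(0) = sigma^2 * (1 + sum_i theta_i^2).
  sum_i theta_i^2 = (0.693)^2 + (-0.263)^2 = 0.480249 + 0.069169 = 0.549418.
  gamma(0) = 3 * (1 + 0.549418) = 3 * 1.549418 = 4.648254, which rounds to 4.6483.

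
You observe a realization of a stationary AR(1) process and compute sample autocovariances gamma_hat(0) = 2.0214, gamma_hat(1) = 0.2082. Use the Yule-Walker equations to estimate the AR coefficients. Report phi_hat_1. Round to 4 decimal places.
\hat\phi_{1} = 0.1030

The Yule-Walker equations for an AR(p) process read, in matrix form,
  Gamma_p phi = r_p,   with   (Gamma_p)_{ij} = gamma(|i - j|),
                       (r_p)_i = gamma(i),   i,j = 1..p.
Substitute the sample gammas (Toeplitz matrix and right-hand side of size 1):
  Gamma_p = [[2.0214]]
  r_p     = [0.2082]
With p = 1 this is the single equation gamma(0) phi_1 = gamma(1):
  phi_hat_1 = gamma(1) / gamma(0) = 0.2082 / 2.0214 = 0.1030.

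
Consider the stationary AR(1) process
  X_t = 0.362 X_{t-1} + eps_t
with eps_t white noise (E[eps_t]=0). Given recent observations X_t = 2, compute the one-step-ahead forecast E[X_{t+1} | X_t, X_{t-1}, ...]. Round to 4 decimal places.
E[X_{t+1} \mid \mathcal F_t] = 0.7240

For an AR(p) model X_t = c + sum_i phi_i X_{t-i} + eps_t, the
one-step-ahead conditional mean is
  E[X_{t+1} | X_t, ...] = c + sum_i phi_i X_{t+1-i}.
Substitute known values:
  E[X_{t+1} | ...] = (0.362) * (2)
                   = 0.7240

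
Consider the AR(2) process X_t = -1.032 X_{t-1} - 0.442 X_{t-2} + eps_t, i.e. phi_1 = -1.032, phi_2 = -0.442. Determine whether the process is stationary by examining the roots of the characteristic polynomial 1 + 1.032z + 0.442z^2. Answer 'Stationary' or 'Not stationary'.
\text{Stationary}

The AR(p) characteristic polynomial is P(z) = 1 + 1.032z + 0.442z^2.
Stationarity requires all roots to lie outside the unit circle, i.e. |z| > 1 for every root.
Set 1 + (1.032) z + (0.442) z^2 = 0, i.e. a z^2 + b z + c = 0 with a = 0.442, b = 1.032, c = 1.
Discriminant D = b^2 - 4ac = (1.032)^2 - 4*(0.442)*1 = 1.065024 - (1.768) = -0.702976.
D < 0, so the roots are the complex-conjugate pair z = (-b +/- i sqrt(-D)) / (2a) = -1.1674 +/- 0.9485i.
For a conjugate pair |z|^2 = z * conj(z) = (product of roots) = c/a = 1/(0.442) = 2.262443, so |z| = sqrt(2.262443) = 1.5041 for both roots.
Moduli of all roots: 1.5041, 1.5041.
All moduli strictly greater than 1? Yes.
Verdict: Stationary.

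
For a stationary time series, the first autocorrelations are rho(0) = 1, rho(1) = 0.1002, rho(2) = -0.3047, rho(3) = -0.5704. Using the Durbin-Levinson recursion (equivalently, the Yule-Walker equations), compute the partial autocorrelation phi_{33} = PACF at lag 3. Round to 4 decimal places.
\phi_{33} = -0.5600

The PACF at lag k is phi_{kk}, the last component of the solution
to the Yule-Walker system G_k phi = r_k where
  (G_k)_{ij} = rho(|i - j|), (r_k)_i = rho(i), i,j = 1..k.
Equivalently, Durbin-Levinson gives phi_{kk} iteratively:
  phi_{11} = rho(1)
  phi_{kk} = [rho(k) - sum_{j=1..k-1} phi_{k-1,j} rho(k-j)]
            / [1 - sum_{j=1..k-1} phi_{k-1,j} rho(j)],
  phi_{k,j} = phi_{k-1,j} - phi_{kk} phi_{k-1,k-j},  j = 1..k-1.
Step k = 1:
  phi_11 = rho(1) = 0.1002.
Step k = 2:
  phi_22 = [rho(2) - phi_11 rho(1)] / [1 - phi_11 rho(1)] = [-0.3047 - (0.1002)(0.1002)] / [1 - (0.1002)(0.1002)]
         = -0.31474004 / 0.98995996 = -0.317932.
  Update: phi_21 = phi_11 - phi_22 phi_11 = 0.1002 - (-0.317932)(0.1002) = 0.132057.
Step k = 3:
  phi_33 = [rho(3) - phi_21 rho(2) - phi_22 rho(1)] / [1 - phi_21 rho(1) - phi_22 rho(2)]
    numerator   = -0.5704 - (0.132057)(-0.3047) - (-0.317932)(0.1002) = -0.4983055
    denominator = 1 - (0.132057)(0.1002) - (-0.317932)(-0.3047) = 0.889894
  phi_33 = -0.4983055 / 0.889894 = -0.56.
Therefore phi_{33} = -0.5600.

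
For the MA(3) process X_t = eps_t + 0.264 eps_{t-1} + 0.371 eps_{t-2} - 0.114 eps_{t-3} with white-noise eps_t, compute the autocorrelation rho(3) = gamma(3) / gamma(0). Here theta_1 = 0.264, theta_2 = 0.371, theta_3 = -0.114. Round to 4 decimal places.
\rho(3) = -0.0934

For an MA(q) process with theta_0 = 1, the autocovariance is
  gamma(k) = sigma^2 * sum_{i=0..q-k} theta_i * theta_{i+k},
and rho(k) = gamma(k) / gamma(0). Sigma^2 cancels.
  numerator   = (1)*(-0.114) = -0.114.
  denominator = (1)^2 + (0.264)^2 + (0.371)^2 + (-0.114)^2 = 1.220333.
  rho(3) = -0.114 / 1.220333 = -0.0934.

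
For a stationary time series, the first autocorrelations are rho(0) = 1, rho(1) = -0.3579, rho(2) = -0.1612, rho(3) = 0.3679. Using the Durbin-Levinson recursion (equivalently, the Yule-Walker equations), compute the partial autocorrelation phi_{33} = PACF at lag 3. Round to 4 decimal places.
\phi_{33} = 0.2221

The PACF at lag k is phi_{kk}, the last component of the solution
to the Yule-Walker system G_k phi = r_k where
  (G_k)_{ij} = rho(|i - j|), (r_k)_i = rho(i), i,j = 1..k.
Equivalently, Durbin-Levinson gives phi_{kk} iteratively:
  phi_{11} = rho(1)
  phi_{kk} = [rho(k) - sum_{j=1..k-1} phi_{k-1,j} rho(k-j)]
            / [1 - sum_{j=1..k-1} phi_{k-1,j} rho(j)],
  phi_{k,j} = phi_{k-1,j} - phi_{kk} phi_{k-1,k-j},  j = 1..k-1.
Step k = 1:
  phi_11 = rho(1) = -0.3579.
Step k = 2:
  phi_22 = [rho(2) - phi_11 rho(1)] / [1 - phi_11 rho(1)] = [-0.1612 - (-0.3579)(-0.3579)] / [1 - (-0.3579)(-0.3579)]
         = -0.28929241 / 0.87190759 = -0.331793.
  Update: phi_21 = phi_11 - phi_22 phi_11 = -0.3579 - (-0.331793)(-0.3579) = -0.476649.
Step k = 3:
  phi_33 = [rho(3) - phi_21 rho(2) - phi_22 rho(1)] / [1 - phi_21 rho(1) - phi_22 rho(2)]
    numerator   = 0.3679 - (-0.476649)(-0.1612) - (-0.331793)(-0.3579) = 0.17231572
    denominator = 1 - (-0.476649)(-0.3579) - (-0.331793)(-0.1612) = 0.77592253
  phi_33 = 0.17231572 / 0.77592253 = 0.2221.
Therefore phi_{33} = 0.2221.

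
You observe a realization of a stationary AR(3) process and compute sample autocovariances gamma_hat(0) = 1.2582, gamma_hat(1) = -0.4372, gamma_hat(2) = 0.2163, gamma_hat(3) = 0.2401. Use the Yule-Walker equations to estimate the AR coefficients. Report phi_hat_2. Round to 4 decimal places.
\hat\phi_{2} = 0.1580

The Yule-Walker equations for an AR(p) process read, in matrix form,
  Gamma_p phi = r_p,   with   (Gamma_p)_{ij} = gamma(|i - j|),
                       (r_p)_i = gamma(i),   i,j = 1..p.
Substitute the sample gammas (Toeplitz matrix and right-hand side of size 3):
  Gamma_p = [[1.2582, -0.4372, 0.2163], [-0.4372, 1.2582, -0.4372], [0.2163, -0.4372, 1.2582]]
  r_p     = [-0.4372, 0.2163, 0.2401]
Written out (R1..R3):
  (R1) 1.2582 phi_1 - 0.4372 phi_2 + 0.2163 phi_3 = -0.4372
  (R2) -0.4372 phi_1 + 1.2582 phi_2 - 0.4372 phi_3 = 0.2163
  (R3) 0.2163 phi_1 - 0.4372 phi_2 + 1.2582 phi_3 = 0.2401
Gaussian elimination:
  R2 <- R2 - (-0.4372/1.2582) R1 = R2 - (-0.347481) R1:  1.106282 phi_2 - 0.36204 phi_3 = 0.064382
  R3 <- R3 - (0.2163/1.2582) R1 = R3 - (0.171912) R1:  -0.36204 phi_2 + 1.221015 phi_3 = 0.31526
  R3 <- R3 - (-0.36204/1.106282) R2 = R3 - (-0.327258) R2:  1.102535 phi_3 = 0.336329
Back-substitution:
  phi_hat_3 = 0.336329 / 1.102535 = 0.305051
  phi_hat_2 = (0.064382 - (-0.36204)(0.305051)) / 1.106282 = 0.158027
  phi_hat_1 = (-0.4372 - (-0.4372)(0.158027) - (0.2163)(0.305051)) / 1.2582 = -0.345011
So phi_hat = [-0.3450, 0.1580, 0.3051].
Therefore phi_hat_2 = 0.1580.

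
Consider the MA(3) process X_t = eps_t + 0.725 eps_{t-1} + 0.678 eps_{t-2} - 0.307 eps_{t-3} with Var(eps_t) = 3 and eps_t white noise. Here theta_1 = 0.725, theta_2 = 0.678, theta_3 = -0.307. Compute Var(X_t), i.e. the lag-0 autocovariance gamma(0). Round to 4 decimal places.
\gamma(0) = 6.2387

For an MA(q) process X_t = eps_t + sum_i theta_i eps_{t-i} with
Var(eps_t) = sigma^2, the variance is
  gamma(0) = sigma^2 * (1 + sum_i theta_i^2).
  sum_i theta_i^2 = (0.725)^2 + (0.678)^2 + (-0.307)^2 = 0.525625 + 0.459684 + 0.094249 = 1.079558.
  gamma(0) = 3 * (1 + 1.079558) = 3 * 2.079558 = 6.238674, which rounds to 6.2387.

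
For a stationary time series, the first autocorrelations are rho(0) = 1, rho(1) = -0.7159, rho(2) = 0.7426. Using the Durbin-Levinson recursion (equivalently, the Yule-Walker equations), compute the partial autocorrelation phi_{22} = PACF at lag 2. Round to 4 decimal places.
\phi_{22} = 0.4720

The PACF at lag k is phi_{kk}, the last component of the solution
to the Yule-Walker system G_k phi = r_k where
  (G_k)_{ij} = rho(|i - j|), (r_k)_i = rho(i), i,j = 1..k.
Equivalently, Durbin-Levinson gives phi_{kk} iteratively:
  phi_{11} = rho(1)
  phi_{kk} = [rho(k) - sum_{j=1..k-1} phi_{k-1,j} rho(k-j)]
            / [1 - sum_{j=1..k-1} phi_{k-1,j} rho(j)],
  phi_{k,j} = phi_{k-1,j} - phi_{kk} phi_{k-1,k-j},  j = 1..k-1.
Step k = 1:
  phi_11 = rho(1) = -0.7159.
Step k = 2:
  phi_22 = [rho(2) - phi_11 rho(1)] / [1 - phi_11 rho(1)] = [0.7426 - (-0.7159)(-0.7159)] / [1 - (-0.7159)(-0.7159)]
         = 0.23008719 / 0.48748719 = 0.472.
Therefore phi_{22} = 0.4720.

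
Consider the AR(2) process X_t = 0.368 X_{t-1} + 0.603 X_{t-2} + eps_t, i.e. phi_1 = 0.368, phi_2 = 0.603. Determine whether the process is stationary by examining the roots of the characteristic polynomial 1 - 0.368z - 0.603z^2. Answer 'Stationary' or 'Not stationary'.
\text{Stationary}

The AR(p) characteristic polynomial is P(z) = 1 - 0.368z - 0.603z^2.
Stationarity requires all roots to lie outside the unit circle, i.e. |z| > 1 for every root.
Set 1 + (-0.368) z + (-0.603) z^2 = 0, i.e. a z^2 + b z + c = 0 with a = -0.603, b = -0.368, c = 1.
Discriminant D = b^2 - 4ac = (-0.368)^2 - 4*(-0.603)*1 = 0.135424 - (-2.412) = 2.547424.
D >= 0, so the roots are real: z = (-b +/- sqrt(D)) / (2a) = (0.368 +/- 1.596065) / (-1.206).
  z_1 = (0.368 + 1.596065) / (-1.206) = -1.6286,   |z_1| = 1.6286.
  z_2 = (0.368 - 1.596065) / (-1.206) = 1.0183,   |z_2| = 1.0183.
Moduli of all roots: 1.6286, 1.0183.
All moduli strictly greater than 1? Yes.
Verdict: Stationary.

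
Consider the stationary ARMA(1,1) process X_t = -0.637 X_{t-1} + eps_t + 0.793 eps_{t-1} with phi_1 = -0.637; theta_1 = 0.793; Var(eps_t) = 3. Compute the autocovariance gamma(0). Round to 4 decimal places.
\gamma(0) = 3.1229

Multiply the model equation by X_{t-k} and take expectations. With theta_0 = psi_0 = 1 and psi_j the MA(infinity) weights, this gives
  gamma(k) - sum_i phi_i gamma(k-i) = c_k,
  c_k = sigma^2 * sum_{j=k..q} theta_j psi_{j-k}   (c_k = 0 for k > q),
using gamma(-m) = gamma(m).
psi-weights needed (psi_j = theta_j + sum_i phi_i psi_{j-i}):
  psi_1 = theta_1 + phi_1 = 0.793 + (-0.637) = 0.156
Right-hand sides:
  c_0 = sigma^2 (1 + theta_1 psi_1) = 3 * (1 + (0.793)(0.156)) = 3 * 1.123708 = 3.371124
  c_1 = sigma^2 theta_1 = 3 * (0.793) = 2.379
  c_2 = 0
Equations for k = 0 and k = 1 (AR order 1):
  gamma(0) = phi_1 gamma(1) + c_0
  gamma(1) = phi_1 gamma(0) + c_1
Substituting the second into the first: gamma(0) (1 - phi_1^2) = c_0 + phi_1 c_1, so
  gamma(0) = (c_0 + phi_1 c_1) / (1 - phi_1^2) = (3.371124 + (-0.637)(2.379)) / (1 - (-0.637)^2) = 1.855701 / 0.594231 = 3.122861.
Therefore gamma(0) = 3.1229 (to 4 decimal places).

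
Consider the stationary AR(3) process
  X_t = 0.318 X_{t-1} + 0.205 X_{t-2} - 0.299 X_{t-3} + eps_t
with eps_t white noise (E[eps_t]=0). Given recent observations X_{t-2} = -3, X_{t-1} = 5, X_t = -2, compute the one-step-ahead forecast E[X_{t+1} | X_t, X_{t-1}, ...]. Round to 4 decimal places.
E[X_{t+1} \mid \mathcal F_t] = 1.2860

For an AR(p) model X_t = c + sum_i phi_i X_{t-i} + eps_t, the
one-step-ahead conditional mean is
  E[X_{t+1} | X_t, ...] = c + sum_i phi_i X_{t+1-i}.
Substitute known values:
  E[X_{t+1} | ...] = (0.318) * (-2) + (0.205) * (5) + (-0.299) * (-3)
                   = 1.2860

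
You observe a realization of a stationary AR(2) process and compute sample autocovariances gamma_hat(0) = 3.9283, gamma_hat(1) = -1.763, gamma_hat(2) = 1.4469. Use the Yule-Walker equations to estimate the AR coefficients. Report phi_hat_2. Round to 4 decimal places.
\hat\phi_{2} = 0.2090

The Yule-Walker equations for an AR(p) process read, in matrix form,
  Gamma_p phi = r_p,   with   (Gamma_p)_{ij} = gamma(|i - j|),
                       (r_p)_i = gamma(i),   i,j = 1..p.
Substitute the sample gammas (Toeplitz matrix and right-hand side of size 2):
  Gamma_p = [[3.9283, -1.763], [-1.763, 3.9283]]
  r_p     = [-1.763, 1.4469]
Written out:
  3.9283 phi_1 - 1.763 phi_2 = -1.763
  -1.763 phi_1 + 3.9283 phi_2 = 1.4469
Solve by Cramer's rule:
  det = gamma(0)^2 - gamma(1)^2 = (3.9283)^2 - (-1.763)^2 = 15.43154089 - 3.108169 = 12.32337189
  phi_hat_1 = [gamma(1) gamma(0) - gamma(1) gamma(2)] / det = [(-1.763)(3.9283) - (-1.763)(1.4469)] / 12.32337189 = -4.3747082 / 12.32337189 = -0.355
  phi_hat_2 = [gamma(0) gamma(2) - gamma(1)^2] / det = [(3.9283)(1.4469) - (-1.763)^2] / 12.32337189 = 2.57568827 / 12.32337189 = 0.209
So phi_hat = [-0.3550, 0.2090].
Therefore phi_hat_2 = 0.2090.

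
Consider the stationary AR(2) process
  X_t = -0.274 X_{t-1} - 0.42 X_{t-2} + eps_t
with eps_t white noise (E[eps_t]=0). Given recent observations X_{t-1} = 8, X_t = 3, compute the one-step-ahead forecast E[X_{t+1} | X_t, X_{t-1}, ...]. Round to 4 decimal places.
E[X_{t+1} \mid \mathcal F_t] = -4.1820

For an AR(p) model X_t = c + sum_i phi_i X_{t-i} + eps_t, the
one-step-ahead conditional mean is
  E[X_{t+1} | X_t, ...] = c + sum_i phi_i X_{t+1-i}.
Substitute known values:
  E[X_{t+1} | ...] = (-0.274) * (3) + (-0.42) * (8)
                   = -4.1820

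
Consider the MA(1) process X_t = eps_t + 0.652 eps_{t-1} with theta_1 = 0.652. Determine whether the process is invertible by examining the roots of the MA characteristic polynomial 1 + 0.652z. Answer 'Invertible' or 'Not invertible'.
\text{Invertible}

The MA(q) characteristic polynomial is P(z) = 1 + 0.652z.
Invertibility requires all roots to lie outside the unit circle, i.e. |z| > 1 for every root.
This is linear in z: 1 + (0.652) z = 0  =>  z = -1/(0.652) = -1.533742,  |z| = 1.533742.
Moduli of all roots: 1.5337.
All moduli strictly greater than 1? Yes.
Verdict: Invertible.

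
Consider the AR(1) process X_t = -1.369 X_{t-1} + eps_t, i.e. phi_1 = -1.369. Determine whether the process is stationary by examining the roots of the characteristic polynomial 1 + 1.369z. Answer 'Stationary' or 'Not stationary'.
\text{Not stationary}

The AR(p) characteristic polynomial is P(z) = 1 + 1.369z.
Stationarity requires all roots to lie outside the unit circle, i.e. |z| > 1 for every root.
This is linear in z: 1 + (1.369) z = 0  =>  z = -1/(1.369) = -0.73046,  |z| = 0.73046.
Moduli of all roots: 0.7305.
All moduli strictly greater than 1? No.
Verdict: Not stationary.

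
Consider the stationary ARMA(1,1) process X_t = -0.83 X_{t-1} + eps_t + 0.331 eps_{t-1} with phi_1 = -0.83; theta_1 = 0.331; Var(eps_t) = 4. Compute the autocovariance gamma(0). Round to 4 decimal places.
\gamma(0) = 7.2016

Multiply the model equation by X_{t-k} and take expectations. With theta_0 = psi_0 = 1 and psi_j the MA(infinity) weights, this gives
  gamma(k) - sum_i phi_i gamma(k-i) = c_k,
  c_k = sigma^2 * sum_{j=k..q} theta_j psi_{j-k}   (c_k = 0 for k > q),
using gamma(-m) = gamma(m).
psi-weights needed (psi_j = theta_j + sum_i phi_i psi_{j-i}):
  psi_1 = theta_1 + phi_1 = 0.331 + (-0.83) = -0.499
Right-hand sides:
  c_0 = sigma^2 (1 + theta_1 psi_1) = 4 * (1 + (0.331)(-0.499)) = 4 * 0.834831 = 3.339324
  c_1 = sigma^2 theta_1 = 4 * (0.331) = 1.324
  c_2 = 0
Equations for k = 0 and k = 1 (AR order 1):
  gamma(0) = phi_1 gamma(1) + c_0
  gamma(1) = phi_1 gamma(0) + c_1
Substituting the second into the first: gamma(0) (1 - phi_1^2) = c_0 + phi_1 c_1, so
  gamma(0) = (c_0 + phi_1 c_1) / (1 - phi_1^2) = (3.339324 + (-0.83)(1.324)) / (1 - (-0.83)^2) = 2.240404 / 0.3111 = 7.201556.
Therefore gamma(0) = 7.2016 (to 4 decimal places).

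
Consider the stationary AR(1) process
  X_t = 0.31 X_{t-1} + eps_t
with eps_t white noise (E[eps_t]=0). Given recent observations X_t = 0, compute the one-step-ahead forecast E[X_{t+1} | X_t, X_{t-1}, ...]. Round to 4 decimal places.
E[X_{t+1} \mid \mathcal F_t] = 0.0000

For an AR(p) model X_t = c + sum_i phi_i X_{t-i} + eps_t, the
one-step-ahead conditional mean is
  E[X_{t+1} | X_t, ...] = c + sum_i phi_i X_{t+1-i}.
Substitute known values:
  E[X_{t+1} | ...] = (0.31) * (0)
                   = 0.0000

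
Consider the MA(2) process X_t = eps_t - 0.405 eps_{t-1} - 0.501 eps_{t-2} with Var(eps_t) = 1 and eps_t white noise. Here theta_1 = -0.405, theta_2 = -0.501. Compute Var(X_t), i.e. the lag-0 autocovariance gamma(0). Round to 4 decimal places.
\gamma(0) = 1.4150

For an MA(q) process X_t = eps_t + sum_i theta_i eps_{t-i} with
Var(eps_t) = sigma^2, the variance is
  gamma(0) = sigma^2 * (1 + sum_i theta_i^2).
  sum_i theta_i^2 = (-0.405)^2 + (-0.501)^2 = 0.164025 + 0.251001 = 0.415026.
  gamma(0) = 1 * (1 + 0.415026) = 1 * 1.415026 = 1.415026, which rounds to 1.4150.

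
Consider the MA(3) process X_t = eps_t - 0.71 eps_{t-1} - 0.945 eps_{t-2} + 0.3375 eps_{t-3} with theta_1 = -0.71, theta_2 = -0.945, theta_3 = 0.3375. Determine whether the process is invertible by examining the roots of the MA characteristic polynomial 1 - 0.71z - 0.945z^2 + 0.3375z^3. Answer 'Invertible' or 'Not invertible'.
\text{Not invertible}

The MA(q) characteristic polynomial is P(z) = 1 - 0.71z - 0.945z^2 + 0.3375z^3.
Invertibility requires all roots to lie outside the unit circle, i.e. |z| > 1 for every root.
Degree 3: look for a simple real root z0 first, then factor out (1 - z/z0) and solve the remaining quadratic.
Testing z0 = 0.8: P(0.8) = 1 + (-0.71)(0.8) + (-0.945)(0.8)^2 + (0.3375)(0.8)^3
  = 1 + (-0.568) + (-0.6048) + (0.1728) = 0.  So z_0 = 0.8 is a root, |z_0| = 0.8.
Divide out the factor (1 - 1.25 z) = (1 - z/z0) (since 1/z0 = 1.25):
  P(z) = (1 - 1.25 z)(1 + (0.54) z + (-0.27) z^2)
  [check: z-coef 0.54 - (1.25) = -0.71; z^2-coef -0.27 - (1.25)(0.54) = -0.945; z^3-coef -(1.25)(-0.27) = 0.3375.]
Remaining roots from the quadratic factor 1 + (0.54) z + (-0.27) z^2:
  Set 1 + (0.54) z + (-0.27) z^2 = 0, i.e. a z^2 + b z + c = 0 with a = -0.27, b = 0.54, c = 1.
  Discriminant D = b^2 - 4ac = (0.54)^2 - 4*(-0.27)*1 = 0.2916 - (-1.08) = 1.3716.
  D >= 0, so the roots are real: z = (-b +/- sqrt(D)) / (2a) = (-0.54 +/- 1.171153) / (-0.54).
    z_1 = (-0.54 + 1.171153) / (-0.54) = -1.1688,   |z_1| = 1.1688.
    z_2 = (-0.54 - 1.171153) / (-0.54) = 3.1688,   |z_2| = 3.1688.
Moduli of all roots: 0.8000, 1.1688, 3.1688.
All moduli strictly greater than 1? No.
Verdict: Not invertible.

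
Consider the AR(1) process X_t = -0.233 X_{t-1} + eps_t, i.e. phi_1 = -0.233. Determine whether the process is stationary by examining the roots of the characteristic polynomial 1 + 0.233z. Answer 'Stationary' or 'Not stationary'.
\text{Stationary}

The AR(p) characteristic polynomial is P(z) = 1 + 0.233z.
Stationarity requires all roots to lie outside the unit circle, i.e. |z| > 1 for every root.
This is linear in z: 1 + (0.233) z = 0  =>  z = -1/(0.233) = -4.291845,  |z| = 4.291845.
Moduli of all roots: 4.2918.
All moduli strictly greater than 1? Yes.
Verdict: Stationary.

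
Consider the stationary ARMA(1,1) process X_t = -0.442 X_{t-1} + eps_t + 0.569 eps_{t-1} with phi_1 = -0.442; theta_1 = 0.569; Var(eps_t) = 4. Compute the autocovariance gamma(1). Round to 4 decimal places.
\gamma(1) = 0.4726

Multiply the model equation by X_{t-k} and take expectations. With theta_0 = psi_0 = 1 and psi_j the MA(infinity) weights, this gives
  gamma(k) - sum_i phi_i gamma(k-i) = c_k,
  c_k = sigma^2 * sum_{j=k..q} theta_j psi_{j-k}   (c_k = 0 for k > q),
using gamma(-m) = gamma(m).
psi-weights needed (psi_j = theta_j + sum_i phi_i psi_{j-i}):
  psi_1 = theta_1 + phi_1 = 0.569 + (-0.442) = 0.127
Right-hand sides:
  c_0 = sigma^2 (1 + theta_1 psi_1) = 4 * (1 + (0.569)(0.127)) = 4 * 1.072263 = 4.289052
  c_1 = sigma^2 theta_1 = 4 * (0.569) = 2.276
  c_2 = 0
Equations for k = 0 and k = 1 (AR order 1):
  gamma(0) = phi_1 gamma(1) + c_0
  gamma(1) = phi_1 gamma(0) + c_1
Substituting the second into the first: gamma(0) (1 - phi_1^2) = c_0 + phi_1 c_1, so
  gamma(0) = (c_0 + phi_1 c_1) / (1 - phi_1^2) = (4.289052 + (-0.442)(2.276)) / (1 - (-0.442)^2) = 3.28306 / 0.804636 = 4.08018.
  gamma(1) = phi_1 gamma(0) + c_1 = (-0.442)(4.08018) + (2.276) = 0.47256.
Therefore gamma(1) = 0.4726 (to 4 decimal places).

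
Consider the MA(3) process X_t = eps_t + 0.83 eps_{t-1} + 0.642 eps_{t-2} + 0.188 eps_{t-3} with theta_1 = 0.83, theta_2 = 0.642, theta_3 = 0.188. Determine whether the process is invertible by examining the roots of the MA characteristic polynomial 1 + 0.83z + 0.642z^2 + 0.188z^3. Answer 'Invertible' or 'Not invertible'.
\text{Invertible}

The MA(q) characteristic polynomial is P(z) = 1 + 0.83z + 0.642z^2 + 0.188z^3.
Invertibility requires all roots to lie outside the unit circle, i.e. |z| > 1 for every root.
Degree 3: look for a simple real root z0 first, then factor out (1 - z/z0) and solve the remaining quadratic.
Testing z0 = -2.5: P(-2.5) = 1 + (0.83)(-2.5) + (0.642)(-2.5)^2 + (0.188)(-2.5)^3
  = 1 + (-2.075) + (4.0125) + (-2.9375) = 0.  So z_0 = -2.5 is a root, |z_0| = 2.5.
Divide out the factor (1 + 0.4 z) = (1 - z/z0) (since 1/z0 = -0.4):
  P(z) = (1 + 0.4 z)(1 + (0.43) z + (0.47) z^2)
  [check: z-coef 0.43 - (-0.4) = 0.83; z^2-coef 0.47 - (-0.4)(0.43) = 0.642; z^3-coef -(-0.4)(0.47) = 0.188.]
Remaining roots from the quadratic factor 1 + (0.43) z + (0.47) z^2:
  Set 1 + (0.43) z + (0.47) z^2 = 0, i.e. a z^2 + b z + c = 0 with a = 0.47, b = 0.43, c = 1.
  Discriminant D = b^2 - 4ac = (0.43)^2 - 4*(0.47)*1 = 0.1849 - (1.88) = -1.6951.
  D < 0, so the roots are the complex-conjugate pair z = (-b +/- i sqrt(-D)) / (2a) = -0.4574 +/- 1.3851i.
  For a conjugate pair |z|^2 = z * conj(z) = (product of roots) = c/a = 1/(0.47) = 2.12766, so |z| = sqrt(2.12766) = 1.4586 for both roots.
Moduli of all roots: 2.5000, 1.4586, 1.4586.
All moduli strictly greater than 1? Yes.
Verdict: Invertible.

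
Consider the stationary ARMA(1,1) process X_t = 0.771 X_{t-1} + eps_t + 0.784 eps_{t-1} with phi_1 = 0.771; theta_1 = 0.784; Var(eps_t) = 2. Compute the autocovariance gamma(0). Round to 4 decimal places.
\gamma(0) = 13.9244

Multiply the model equation by X_{t-k} and take expectations. With theta_0 = psi_0 = 1 and psi_j the MA(infinity) weights, this gives
  gamma(k) - sum_i phi_i gamma(k-i) = c_k,
  c_k = sigma^2 * sum_{j=k..q} theta_j psi_{j-k}   (c_k = 0 for k > q),
using gamma(-m) = gamma(m).
psi-weights needed (psi_j = theta_j + sum_i phi_i psi_{j-i}):
  psi_1 = theta_1 + phi_1 = 0.784 + (0.771) = 1.555
Right-hand sides:
  c_0 = sigma^2 (1 + theta_1 psi_1) = 2 * (1 + (0.784)(1.555)) = 2 * 2.21912 = 4.43824
  c_1 = sigma^2 theta_1 = 2 * (0.784) = 1.568
  c_2 = 0
Equations for k = 0 and k = 1 (AR order 1):
  gamma(0) = phi_1 gamma(1) + c_0
  gamma(1) = phi_1 gamma(0) + c_1
Substituting the second into the first: gamma(0) (1 - phi_1^2) = c_0 + phi_1 c_1, so
  gamma(0) = (c_0 + phi_1 c_1) / (1 - phi_1^2) = (4.43824 + (0.771)(1.568)) / (1 - (0.771)^2) = 5.647168 / 0.405559 = 13.924406.
Therefore gamma(0) = 13.9244 (to 4 decimal places).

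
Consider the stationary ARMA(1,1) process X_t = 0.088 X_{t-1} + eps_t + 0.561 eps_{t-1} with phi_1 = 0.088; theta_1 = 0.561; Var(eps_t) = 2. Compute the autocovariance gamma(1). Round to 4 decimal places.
\gamma(1) = 1.3727

Multiply the model equation by X_{t-k} and take expectations. With theta_0 = psi_0 = 1 and psi_j the MA(infinity) weights, this gives
  gamma(k) - sum_i phi_i gamma(k-i) = c_k,
  c_k = sigma^2 * sum_{j=k..q} theta_j psi_{j-k}   (c_k = 0 for k > q),
using gamma(-m) = gamma(m).
psi-weights needed (psi_j = theta_j + sum_i phi_i psi_{j-i}):
  psi_1 = theta_1 + phi_1 = 0.561 + (0.088) = 0.649
Right-hand sides:
  c_0 = sigma^2 (1 + theta_1 psi_1) = 2 * (1 + (0.561)(0.649)) = 2 * 1.364089 = 2.728178
  c_1 = sigma^2 theta_1 = 2 * (0.561) = 1.122
  c_2 = 0
Equations for k = 0 and k = 1 (AR order 1):
  gamma(0) = phi_1 gamma(1) + c_0
  gamma(1) = phi_1 gamma(0) + c_1
Substituting the second into the first: gamma(0) (1 - phi_1^2) = c_0 + phi_1 c_1, so
  gamma(0) = (c_0 + phi_1 c_1) / (1 - phi_1^2) = (2.728178 + (0.088)(1.122)) / (1 - (0.088)^2) = 2.826914 / 0.992256 = 2.848976.
  gamma(1) = phi_1 gamma(0) + c_1 = (0.088)(2.848976) + (1.122) = 1.37271.
Therefore gamma(1) = 1.3727 (to 4 decimal places).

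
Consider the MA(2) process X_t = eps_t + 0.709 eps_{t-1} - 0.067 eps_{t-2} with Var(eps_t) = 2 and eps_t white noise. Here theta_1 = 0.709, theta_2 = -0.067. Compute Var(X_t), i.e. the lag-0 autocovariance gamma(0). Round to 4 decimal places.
\gamma(0) = 3.0143

For an MA(q) process X_t = eps_t + sum_i theta_i eps_{t-i} with
Var(eps_t) = sigma^2, the variance is
  gamma(0) = sigma^2 * (1 + sum_i theta_i^2).
  sum_i theta_i^2 = (0.709)^2 + (-0.067)^2 = 0.502681 + 0.004489 = 0.50717.
  gamma(0) = 2 * (1 + 0.50717) = 2 * 1.50717 = 3.01434, which rounds to 3.0143.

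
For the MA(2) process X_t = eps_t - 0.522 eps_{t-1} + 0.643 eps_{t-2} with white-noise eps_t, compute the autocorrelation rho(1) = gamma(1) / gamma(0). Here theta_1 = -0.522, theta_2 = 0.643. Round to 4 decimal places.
\rho(1) = -0.5087

For an MA(q) process with theta_0 = 1, the autocovariance is
  gamma(k) = sigma^2 * sum_{i=0..q-k} theta_i * theta_{i+k},
and rho(k) = gamma(k) / gamma(0). Sigma^2 cancels.
  numerator   = (1)*(-0.522) + (-0.522)*(0.643) = -0.857646.
  denominator = (1)^2 + (-0.522)^2 + (0.643)^2 = 1.685933.
  rho(1) = -0.857646 / 1.685933 = -0.5087.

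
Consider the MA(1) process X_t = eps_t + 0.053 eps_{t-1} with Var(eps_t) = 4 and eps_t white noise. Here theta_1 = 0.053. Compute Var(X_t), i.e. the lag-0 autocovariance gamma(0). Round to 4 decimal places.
\gamma(0) = 4.0112

For an MA(q) process X_t = eps_t + sum_i theta_i eps_{t-i} with
Var(eps_t) = sigma^2, the variance is
  gamma(0) = sigma^2 * (1 + sum_i theta_i^2).
  sum_i theta_i^2 = (0.053)^2 = 0.002809.
  gamma(0) = 4 * (1 + 0.002809) = 4 * 1.002809 = 4.011236, which rounds to 4.0112.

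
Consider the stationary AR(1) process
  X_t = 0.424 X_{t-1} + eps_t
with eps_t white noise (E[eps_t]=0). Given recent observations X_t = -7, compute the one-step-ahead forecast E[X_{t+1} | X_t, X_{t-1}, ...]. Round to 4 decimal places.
E[X_{t+1} \mid \mathcal F_t] = -2.9680

For an AR(p) model X_t = c + sum_i phi_i X_{t-i} + eps_t, the
one-step-ahead conditional mean is
  E[X_{t+1} | X_t, ...] = c + sum_i phi_i X_{t+1-i}.
Substitute known values:
  E[X_{t+1} | ...] = (0.424) * (-7)
                   = -2.9680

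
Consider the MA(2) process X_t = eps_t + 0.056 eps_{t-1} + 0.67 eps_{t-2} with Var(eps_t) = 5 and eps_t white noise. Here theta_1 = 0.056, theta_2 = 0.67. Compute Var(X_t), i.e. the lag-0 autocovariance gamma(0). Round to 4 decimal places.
\gamma(0) = 7.2602

For an MA(q) process X_t = eps_t + sum_i theta_i eps_{t-i} with
Var(eps_t) = sigma^2, the variance is
  gamma(0) = sigma^2 * (1 + sum_i theta_i^2).
  sum_i theta_i^2 = (0.056)^2 + (0.67)^2 = 0.003136 + 0.4489 = 0.452036.
  gamma(0) = 5 * (1 + 0.452036) = 5 * 1.452036 = 7.26018, which rounds to 7.2602.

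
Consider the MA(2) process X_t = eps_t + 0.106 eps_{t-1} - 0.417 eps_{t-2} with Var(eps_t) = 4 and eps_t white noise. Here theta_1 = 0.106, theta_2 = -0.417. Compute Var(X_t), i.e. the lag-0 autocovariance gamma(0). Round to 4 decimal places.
\gamma(0) = 4.7405

For an MA(q) process X_t = eps_t + sum_i theta_i eps_{t-i} with
Var(eps_t) = sigma^2, the variance is
  gamma(0) = sigma^2 * (1 + sum_i theta_i^2).
  sum_i theta_i^2 = (0.106)^2 + (-0.417)^2 = 0.011236 + 0.173889 = 0.185125.
  gamma(0) = 4 * (1 + 0.185125) = 4 * 1.185125 = 4.7405.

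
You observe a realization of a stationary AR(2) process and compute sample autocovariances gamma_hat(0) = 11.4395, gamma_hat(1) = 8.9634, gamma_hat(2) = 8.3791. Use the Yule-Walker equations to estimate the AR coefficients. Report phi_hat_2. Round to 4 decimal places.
\hat\phi_{2} = 0.3070

The Yule-Walker equations for an AR(p) process read, in matrix form,
  Gamma_p phi = r_p,   with   (Gamma_p)_{ij} = gamma(|i - j|),
                       (r_p)_i = gamma(i),   i,j = 1..p.
Substitute the sample gammas (Toeplitz matrix and right-hand side of size 2):
  Gamma_p = [[11.4395, 8.9634], [8.9634, 11.4395]]
  r_p     = [8.9634, 8.3791]
Written out:
  11.4395 phi_1 + 8.9634 phi_2 = 8.9634
  8.9634 phi_1 + 11.4395 phi_2 = 8.3791
Solve by Cramer's rule:
  det = gamma(0)^2 - gamma(1)^2 = (11.4395)^2 - (8.9634)^2 = 130.86216025 - 80.34253956 = 50.51962069
  phi_hat_1 = [gamma(1) gamma(0) - gamma(1) gamma(2)] / det = [(8.9634)(11.4395) - (8.9634)(8.3791)] / 50.51962069 = 27.43158936 / 50.51962069 = 0.543
  phi_hat_2 = [gamma(0) gamma(2) - gamma(1)^2] / det = [(11.4395)(8.3791) - (8.9634)^2] / 50.51962069 = 15.51017489 / 50.51962069 = 0.307
So phi_hat = [0.5430, 0.3070].
Therefore phi_hat_2 = 0.3070.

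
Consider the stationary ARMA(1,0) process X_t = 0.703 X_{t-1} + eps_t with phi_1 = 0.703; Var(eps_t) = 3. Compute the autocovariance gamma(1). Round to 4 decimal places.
\gamma(1) = 4.1697

Multiply the model equation by X_{t-k} and take expectations. With theta_0 = psi_0 = 1 and psi_j the MA(infinity) weights, this gives
  gamma(k) - sum_i phi_i gamma(k-i) = c_k,
  c_k = sigma^2 * sum_{j=k..q} theta_j psi_{j-k}   (c_k = 0 for k > q),
using gamma(-m) = gamma(m).
Pure AR (q = 0): c_0 = sigma^2 = 3, c_k = 0 for k >= 1.
Equations for k = 0 and k = 1 (AR order 1):
  gamma(0) = phi_1 gamma(1) + c_0
  gamma(1) = phi_1 gamma(0) + c_1
Substituting the second into the first: gamma(0) (1 - phi_1^2) = c_0 + phi_1 c_1, so
  gamma(0) = c_0 / (1 - phi_1^2) = 3 / (1 - (0.703)^2) = 3 / 0.505791 = 5.931304.
  gamma(1) = phi_1 gamma(0) = (0.703)(5.931304) = 4.169706.
Therefore gamma(1) = 4.1697 (to 4 decimal places).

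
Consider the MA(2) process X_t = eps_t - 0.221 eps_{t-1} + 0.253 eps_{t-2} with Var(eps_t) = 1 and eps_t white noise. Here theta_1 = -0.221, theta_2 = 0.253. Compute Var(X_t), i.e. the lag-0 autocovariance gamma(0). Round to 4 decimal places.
\gamma(0) = 1.1129

For an MA(q) process X_t = eps_t + sum_i theta_i eps_{t-i} with
Var(eps_t) = sigma^2, the variance is
  gamma(0) = sigma^2 * (1 + sum_i theta_i^2).
  sum_i theta_i^2 = (-0.221)^2 + (0.253)^2 = 0.048841 + 0.064009 = 0.11285.
  gamma(0) = 1 * (1 + 0.11285) = 1 * 1.11285 = 1.11285, which rounds to 1.1129.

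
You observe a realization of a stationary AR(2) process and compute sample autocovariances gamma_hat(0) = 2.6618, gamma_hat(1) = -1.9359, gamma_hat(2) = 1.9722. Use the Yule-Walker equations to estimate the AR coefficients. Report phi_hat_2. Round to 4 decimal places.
\hat\phi_{2} = 0.4500

The Yule-Walker equations for an AR(p) process read, in matrix form,
  Gamma_p phi = r_p,   with   (Gamma_p)_{ij} = gamma(|i - j|),
                       (r_p)_i = gamma(i),   i,j = 1..p.
Substitute the sample gammas (Toeplitz matrix and right-hand side of size 2):
  Gamma_p = [[2.6618, -1.9359], [-1.9359, 2.6618]]
  r_p     = [-1.9359, 1.9722]
Written out:
  2.6618 phi_1 - 1.9359 phi_2 = -1.9359
  -1.9359 phi_1 + 2.6618 phi_2 = 1.9722
Solve by Cramer's rule:
  det = gamma(0)^2 - gamma(1)^2 = (2.6618)^2 - (-1.9359)^2 = 7.08517924 - 3.74770881 = 3.33747043
  phi_hat_1 = [gamma(1) gamma(0) - gamma(1) gamma(2)] / det = [(-1.9359)(2.6618) - (-1.9359)(1.9722)] / 3.33747043 = -1.33499664 / 3.33747043 = -0.4
  phi_hat_2 = [gamma(0) gamma(2) - gamma(1)^2] / det = [(2.6618)(1.9722) - (-1.9359)^2] / 3.33747043 = 1.50189315 / 3.33747043 = 0.45
So phi_hat = [-0.4000, 0.4500].
Therefore phi_hat_2 = 0.4500.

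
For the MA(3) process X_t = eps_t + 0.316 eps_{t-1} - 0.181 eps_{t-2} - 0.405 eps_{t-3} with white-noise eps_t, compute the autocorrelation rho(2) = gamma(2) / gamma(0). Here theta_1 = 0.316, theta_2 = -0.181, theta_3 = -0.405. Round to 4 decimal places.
\rho(2) = -0.2383

For an MA(q) process with theta_0 = 1, the autocovariance is
  gamma(k) = sigma^2 * sum_{i=0..q-k} theta_i * theta_{i+k},
and rho(k) = gamma(k) / gamma(0). Sigma^2 cancels.
  numerator   = (1)*(-0.181) + (0.316)*(-0.405) = -0.30898.
  denominator = (1)^2 + (0.316)^2 + (-0.181)^2 + (-0.405)^2 = 1.296642.
  rho(2) = -0.30898 / 1.296642 = -0.2383.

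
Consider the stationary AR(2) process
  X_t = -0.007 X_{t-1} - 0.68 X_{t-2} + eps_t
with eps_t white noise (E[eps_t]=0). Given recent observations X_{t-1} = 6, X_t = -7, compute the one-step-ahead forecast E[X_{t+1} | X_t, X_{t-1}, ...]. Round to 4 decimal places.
E[X_{t+1} \mid \mathcal F_t] = -4.0310

For an AR(p) model X_t = c + sum_i phi_i X_{t-i} + eps_t, the
one-step-ahead conditional mean is
  E[X_{t+1} | X_t, ...] = c + sum_i phi_i X_{t+1-i}.
Substitute known values:
  E[X_{t+1} | ...] = (-0.007) * (-7) + (-0.68) * (6)
                   = -4.0310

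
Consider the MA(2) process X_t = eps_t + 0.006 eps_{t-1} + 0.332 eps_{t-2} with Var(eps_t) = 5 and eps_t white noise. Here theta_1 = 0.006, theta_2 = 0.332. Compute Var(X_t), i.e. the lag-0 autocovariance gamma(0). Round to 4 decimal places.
\gamma(0) = 5.5513

For an MA(q) process X_t = eps_t + sum_i theta_i eps_{t-i} with
Var(eps_t) = sigma^2, the variance is
  gamma(0) = sigma^2 * (1 + sum_i theta_i^2).
  sum_i theta_i^2 = (0.006)^2 + (0.332)^2 = 0.000036 + 0.110224 = 0.11026.
  gamma(0) = 5 * (1 + 0.11026) = 5 * 1.11026 = 5.5513.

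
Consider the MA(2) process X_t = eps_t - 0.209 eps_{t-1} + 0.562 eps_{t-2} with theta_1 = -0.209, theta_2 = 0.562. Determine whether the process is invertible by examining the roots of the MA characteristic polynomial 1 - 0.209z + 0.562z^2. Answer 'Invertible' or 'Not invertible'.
\text{Invertible}

The MA(q) characteristic polynomial is P(z) = 1 - 0.209z + 0.562z^2.
Invertibility requires all roots to lie outside the unit circle, i.e. |z| > 1 for every root.
Set 1 + (-0.209) z + (0.562) z^2 = 0, i.e. a z^2 + b z + c = 0 with a = 0.562, b = -0.209, c = 1.
Discriminant D = b^2 - 4ac = (-0.209)^2 - 4*(0.562)*1 = 0.043681 - (2.248) = -2.204319.
D < 0, so the roots are the complex-conjugate pair z = (-b +/- i sqrt(-D)) / (2a) = 0.1859 +/- 1.3209i.
For a conjugate pair |z|^2 = z * conj(z) = (product of roots) = c/a = 1/(0.562) = 1.779359, so |z| = sqrt(1.779359) = 1.3339 for both roots.
Moduli of all roots: 1.3339, 1.3339.
All moduli strictly greater than 1? Yes.
Verdict: Invertible.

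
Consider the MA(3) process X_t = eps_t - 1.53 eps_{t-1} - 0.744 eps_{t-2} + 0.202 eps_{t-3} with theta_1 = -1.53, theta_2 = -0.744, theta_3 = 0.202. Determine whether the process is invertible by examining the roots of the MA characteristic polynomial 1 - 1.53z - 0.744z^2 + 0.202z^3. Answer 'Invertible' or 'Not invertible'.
\text{Not invertible}

The MA(q) characteristic polynomial is P(z) = 1 - 1.53z - 0.744z^2 + 0.202z^3.
Invertibility requires all roots to lie outside the unit circle, i.e. |z| > 1 for every root.
Degree 3: look for a simple real root z0 first, then factor out (1 - z/z0) and solve the remaining quadratic.
Testing z0 = 5: P(5) = 1 + (-1.53)(5) + (-0.744)(5)^2 + (0.202)(5)^3
  = 1 + (-7.65) + (-18.6) + (25.25) = 0.  So z_0 = 5 is a root, |z_0| = 5.
Divide out the factor (1 - 0.2 z) = (1 - z/z0) (since 1/z0 = 0.2):
  P(z) = (1 - 0.2 z)(1 + (-1.33) z + (-1.01) z^2)
  [check: z-coef -1.33 - (0.2) = -1.53; z^2-coef -1.01 - (0.2)(-1.33) = -0.744; z^3-coef -(0.2)(-1.01) = 0.202.]
Remaining roots from the quadratic factor 1 + (-1.33) z + (-1.01) z^2:
  Set 1 + (-1.33) z + (-1.01) z^2 = 0, i.e. a z^2 + b z + c = 0 with a = -1.01, b = -1.33, c = 1.
  Discriminant D = b^2 - 4ac = (-1.33)^2 - 4*(-1.01)*1 = 1.7689 - (-4.04) = 5.8089.
  D >= 0, so the roots are real: z = (-b +/- sqrt(D)) / (2a) = (1.33 +/- 2.410166) / (-2.02).
    z_1 = (1.33 + 2.410166) / (-2.02) = -1.8516,   |z_1| = 1.8516.
    z_2 = (1.33 - 2.410166) / (-2.02) = 0.5347,   |z_2| = 0.5347.
Moduli of all roots: 5.0000, 1.8516, 0.5347.
All moduli strictly greater than 1? No.
Verdict: Not invertible.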